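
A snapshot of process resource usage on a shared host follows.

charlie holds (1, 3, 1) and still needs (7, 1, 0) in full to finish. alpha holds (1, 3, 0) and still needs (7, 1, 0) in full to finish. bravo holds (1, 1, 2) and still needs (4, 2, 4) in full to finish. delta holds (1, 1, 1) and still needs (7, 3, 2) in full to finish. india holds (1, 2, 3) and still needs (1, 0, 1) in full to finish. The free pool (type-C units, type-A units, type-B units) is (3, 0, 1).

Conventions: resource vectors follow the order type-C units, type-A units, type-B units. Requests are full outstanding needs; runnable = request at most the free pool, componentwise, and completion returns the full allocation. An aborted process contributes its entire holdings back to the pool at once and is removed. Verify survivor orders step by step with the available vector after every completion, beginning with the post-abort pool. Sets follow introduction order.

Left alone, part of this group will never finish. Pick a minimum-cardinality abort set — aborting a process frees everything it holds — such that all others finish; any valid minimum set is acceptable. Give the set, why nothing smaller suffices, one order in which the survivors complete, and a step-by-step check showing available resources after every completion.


Minimum abort set: charlie and alpha.
Key observation: the deadlocked delta becomes finishable only because charlie and alpha released (2, 6, 1); it completes at step 3 below.
Why nothing smaller works — every single abort fails: charlie alone leaves alpha blocked (short on type-C units); alpha alone leaves charlie blocked (short on type-C units); bravo alone leaves charlie blocked (short on type-C units); delta alone leaves charlie blocked (short on type-C units); india alone leaves charlie blocked (short on type-C units).
The survivors complete as india, bravo, delta. Check, step by step (starting from the post-abort pool):
  pool = (5, 6, 2)
  india needs (1, 0, 1) <= (5, 6, 2) -> finishes; pool += (1, 2, 3) = (6, 8, 5)
  bravo needs (4, 2, 4) <= (6, 8, 5) -> finishes; pool += (1, 1, 2) = (7, 9, 7)
  delta needs (7, 3, 2) <= (7, 9, 7) -> finishes; pool += (1, 1, 1) = (8, 10, 8)


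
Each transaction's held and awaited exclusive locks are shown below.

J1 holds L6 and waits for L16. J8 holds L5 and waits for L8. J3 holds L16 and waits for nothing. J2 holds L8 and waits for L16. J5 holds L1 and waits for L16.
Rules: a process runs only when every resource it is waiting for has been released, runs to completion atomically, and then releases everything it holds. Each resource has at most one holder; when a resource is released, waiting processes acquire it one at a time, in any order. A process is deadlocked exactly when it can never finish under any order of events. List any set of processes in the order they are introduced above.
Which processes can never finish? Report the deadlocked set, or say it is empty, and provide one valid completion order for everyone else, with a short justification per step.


The deadlocked set is empty.
Key observation: all waits point, directly or indirectly, at processes that can finish, so nothing is permanently blocked.
The rest can finish in the order J3, J5, J2, J8, J1.
Step-by-step check:
  run J3 (it waits on nothing); releases L16
  J5: everything it awaited (L16) is free; runs, freeing L1
  J2: everything it awaited (L16) is free; runs, freeing L8
  J8: everything it awaited (L8) is free; runs, freeing L5
  J1: everything it awaited (L16) is free; runs, freeing L6


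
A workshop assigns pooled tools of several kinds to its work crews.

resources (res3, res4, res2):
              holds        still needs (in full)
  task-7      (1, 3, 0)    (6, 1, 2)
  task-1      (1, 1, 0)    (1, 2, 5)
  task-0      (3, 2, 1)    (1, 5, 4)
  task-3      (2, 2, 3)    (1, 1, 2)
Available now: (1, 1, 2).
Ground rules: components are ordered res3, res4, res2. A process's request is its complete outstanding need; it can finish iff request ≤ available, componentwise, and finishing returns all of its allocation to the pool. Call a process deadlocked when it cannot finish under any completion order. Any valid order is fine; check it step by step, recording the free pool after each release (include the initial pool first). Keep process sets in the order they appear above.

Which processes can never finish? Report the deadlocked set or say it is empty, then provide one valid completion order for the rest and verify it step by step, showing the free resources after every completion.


Deadlocked: task-7 and task-0.
Key observation: after task-3, task-1 the pool peaks at (4, 4, 5), and each blocked process is short somewhere: task-7 on res3; task-0 on res4.
A valid finishing order for the others: task-3, task-1. Walking it through:
  pool = (1, 1, 2)
  task-3 needs (1, 1, 2) <= (1, 1, 2) -> finishes; pool += (2, 2, 3) = (3, 3, 5)
  task-1 needs (1, 2, 5) <= (3, 3, 5) -> finishes; pool += (1, 1, 0) = (4, 4, 5)
The blocked processes can never fit:
  task-7 cannot run: need (6, 1, 2) vs free (4, 4, 5) (insufficient res3)
  task-0 cannot run: need (1, 5, 4) vs free (4, 4, 5) (insufficient res4)


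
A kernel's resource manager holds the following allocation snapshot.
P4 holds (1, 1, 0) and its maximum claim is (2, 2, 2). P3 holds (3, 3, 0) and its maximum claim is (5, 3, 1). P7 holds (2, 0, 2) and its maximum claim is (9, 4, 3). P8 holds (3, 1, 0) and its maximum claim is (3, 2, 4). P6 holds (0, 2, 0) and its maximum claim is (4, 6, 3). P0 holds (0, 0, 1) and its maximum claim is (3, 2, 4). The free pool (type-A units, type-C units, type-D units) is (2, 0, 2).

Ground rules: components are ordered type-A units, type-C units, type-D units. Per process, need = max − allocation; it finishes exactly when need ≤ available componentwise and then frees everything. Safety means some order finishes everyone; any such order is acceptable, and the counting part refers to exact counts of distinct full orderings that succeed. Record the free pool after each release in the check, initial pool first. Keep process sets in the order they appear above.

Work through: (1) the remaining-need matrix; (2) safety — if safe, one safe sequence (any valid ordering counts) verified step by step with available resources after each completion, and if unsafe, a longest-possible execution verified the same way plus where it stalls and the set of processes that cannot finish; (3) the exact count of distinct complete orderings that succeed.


(1) Outstanding need per process (order type-A units, type-C units, type-D units):
  P4: (1, 1, 2)
  P3: (2, 0, 1)
  P7: (7, 4, 1)
  P8: (0, 1, 4)
  P6: (4, 4, 3)
  P0: (3, 2, 3)
(2) The state is UNSAFE.
Key observation: after P3, P4 the pool peaks at (6, 4, 2), and each blocked process is short somewhere: P7 on type-A units; P8 on type-D units; P6 on type-D units; P0 on type-D units.
Going as far as possible: P3, P4; after that, nothing fits. Walking it through:
  pool = (2, 0, 2)
  run P3 (needs (2, 0, 1), free (2, 0, 2)); after release of (3, 3, 0) the pool is (5, 3, 2)
  run P4 (needs (1, 1, 2), free (5, 3, 2)); after release of (1, 1, 0) the pool is (6, 4, 2)
  blocked: P7 wants (7, 4, 1), pool (6, 4, 2) — not enough type-A units
  blocked: P8 wants (0, 1, 4), pool (6, 4, 2) — not enough type-D units
  blocked: P6 wants (4, 4, 3), pool (6, 4, 2) — not enough type-D units
  blocked: P0 wants (3, 2, 3), pool (6, 4, 2) — not enough type-D units
Never able to finish: P7, P8, P6 and P0.
(3) Precisely 0 of the possible complete orderings are safe sequences.


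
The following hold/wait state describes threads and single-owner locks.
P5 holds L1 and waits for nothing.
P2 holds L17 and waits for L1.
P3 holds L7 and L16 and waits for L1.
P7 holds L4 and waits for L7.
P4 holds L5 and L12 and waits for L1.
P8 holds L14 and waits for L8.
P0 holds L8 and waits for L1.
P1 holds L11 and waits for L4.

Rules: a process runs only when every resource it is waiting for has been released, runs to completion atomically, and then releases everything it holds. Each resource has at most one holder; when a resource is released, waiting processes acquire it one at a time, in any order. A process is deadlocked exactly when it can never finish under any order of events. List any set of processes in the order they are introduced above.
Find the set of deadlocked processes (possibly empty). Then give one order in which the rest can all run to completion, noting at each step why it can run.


Nothing here is deadlocked.
Key observation: the wait graph is acyclic; completion cascades from the unblocked processes through everyone else.
A valid finishing order for the others: P5, P3, P7, P1, P0, P4, P8, P2.
Step-by-step check:
  P5 waits on nothing -> runs at once and releases L1
  P3: everything it awaited (L1) is free; runs, freeing L7 and L16
  P7: everything it awaited (L7) is free; runs, freeing L4
  P1: everything it awaited (L4) is free; runs, freeing L11
  P0: everything it awaited (L1) is free; runs, freeing L8
  P4: everything it awaited (L1) is free; runs, freeing L5 and L12
  P8: everything it awaited (L8) is free; runs, freeing L14
  P2: everything it awaited (L1) is free; runs, freeing L17


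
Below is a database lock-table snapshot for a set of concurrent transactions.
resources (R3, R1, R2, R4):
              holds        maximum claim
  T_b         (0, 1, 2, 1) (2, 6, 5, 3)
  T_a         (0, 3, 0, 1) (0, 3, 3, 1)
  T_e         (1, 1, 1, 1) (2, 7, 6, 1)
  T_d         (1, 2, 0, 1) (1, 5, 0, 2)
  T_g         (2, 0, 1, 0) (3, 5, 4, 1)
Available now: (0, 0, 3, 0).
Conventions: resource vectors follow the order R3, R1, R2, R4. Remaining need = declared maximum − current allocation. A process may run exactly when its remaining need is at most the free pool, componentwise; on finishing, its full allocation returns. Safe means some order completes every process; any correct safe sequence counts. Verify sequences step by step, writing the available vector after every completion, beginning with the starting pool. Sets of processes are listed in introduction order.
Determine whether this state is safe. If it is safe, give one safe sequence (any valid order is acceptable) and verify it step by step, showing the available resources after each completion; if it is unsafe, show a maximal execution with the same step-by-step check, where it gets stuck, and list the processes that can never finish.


SAFE, for example via the order T_a, T_d, T_g, T_b, T_e.
Key observation: reading the order forward, T_a is the first process whose need (0, 0, 3, 0) meets the free pool (0, 0, 3, 0) exactly on a resource it requests.
Verifying each step:
  pool = (0, 0, 3, 0)
  run T_a (needs (0, 0, 3, 0), free (0, 0, 3, 0)); after release of (0, 3, 0, 1) the pool is (0, 3, 3, 1)
  run T_d (needs (0, 3, 0, 1), free (0, 3, 3, 1)); after release of (1, 2, 0, 1) the pool is (1, 5, 3, 2)
  run T_g (needs (1, 5, 3, 1), free (1, 5, 3, 2)); after release of (2, 0, 1, 0) the pool is (3, 5, 4, 2)
  run T_b (needs (2, 5, 3, 2), free (3, 5, 4, 2)); after release of (0, 1, 2, 1) the pool is (3, 6, 6, 3)
  run T_e (needs (1, 6, 5, 0), free (3, 6, 6, 3)); after release of (1, 1, 1, 1) the pool is (4, 7, 7, 4)


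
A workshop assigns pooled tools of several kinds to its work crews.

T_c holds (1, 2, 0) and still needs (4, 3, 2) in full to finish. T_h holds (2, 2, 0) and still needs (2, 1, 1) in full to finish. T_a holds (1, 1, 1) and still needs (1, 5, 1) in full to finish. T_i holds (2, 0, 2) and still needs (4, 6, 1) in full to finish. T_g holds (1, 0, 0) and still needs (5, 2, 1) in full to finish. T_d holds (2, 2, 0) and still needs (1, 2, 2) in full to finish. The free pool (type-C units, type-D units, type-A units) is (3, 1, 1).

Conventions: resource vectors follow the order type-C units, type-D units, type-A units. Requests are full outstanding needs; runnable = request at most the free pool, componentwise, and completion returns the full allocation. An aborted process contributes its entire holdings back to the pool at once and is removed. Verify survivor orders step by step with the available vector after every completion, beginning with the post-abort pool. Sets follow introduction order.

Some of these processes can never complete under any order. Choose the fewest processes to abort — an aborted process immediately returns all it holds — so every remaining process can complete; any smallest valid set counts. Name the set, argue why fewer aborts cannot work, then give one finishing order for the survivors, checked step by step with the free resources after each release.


The answer: abort T_d.
Key observation: T_a could never have finished before the abort; with (2, 2, 0) returned by T_d, it fits at step 3.
Why nothing smaller works: aborting no one leaves the state deadlocked as given.
One survivor order: T_g, T_h, T_a, T_i, T_c. Verifying each step (post-abort pool first):
  pool = (5, 3, 1)
  run T_g (needs (5, 2, 1), free (5, 3, 1)); after release of (1, 0, 0) the pool is (6, 3, 1)
  run T_h (needs (2, 1, 1), free (6, 3, 1)); after release of (2, 2, 0) the pool is (8, 5, 1)
  run T_a (needs (1, 5, 1), free (8, 5, 1)); after release of (1, 1, 1) the pool is (9, 6, 2)
  run T_i (needs (4, 6, 1), free (9, 6, 2)); after release of (2, 0, 2) the pool is (11, 6, 4)
  run T_c (needs (4, 3, 2), free (11, 6, 4)); after release of (1, 2, 0) the pool is (12, 8, 4)


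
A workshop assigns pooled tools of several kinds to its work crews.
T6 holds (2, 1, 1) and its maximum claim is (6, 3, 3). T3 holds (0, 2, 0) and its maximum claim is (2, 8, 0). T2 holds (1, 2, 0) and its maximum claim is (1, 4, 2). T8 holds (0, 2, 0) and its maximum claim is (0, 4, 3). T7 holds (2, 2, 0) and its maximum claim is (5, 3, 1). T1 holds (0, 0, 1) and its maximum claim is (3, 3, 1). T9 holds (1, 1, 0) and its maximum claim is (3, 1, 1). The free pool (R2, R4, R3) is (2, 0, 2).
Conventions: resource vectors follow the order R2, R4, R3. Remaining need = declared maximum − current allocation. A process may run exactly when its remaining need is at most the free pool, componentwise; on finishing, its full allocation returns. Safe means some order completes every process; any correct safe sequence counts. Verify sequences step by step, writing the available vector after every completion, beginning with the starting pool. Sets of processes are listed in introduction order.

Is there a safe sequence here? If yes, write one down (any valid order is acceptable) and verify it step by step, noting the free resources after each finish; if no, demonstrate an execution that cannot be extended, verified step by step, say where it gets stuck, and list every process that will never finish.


SAFE — a valid safe sequence is T9, T7, T1, T8, T6, T3, T2.
Key observation: T9 is the earliest step where a requested resource binds exactly: need (2, 0, 1), pool (2, 0, 2) at its turn.
Check, step by step:
  pool = (2, 0, 2)
  T9 needs (2, 0, 1) <= (2, 0, 2) -> finishes; pool += (1, 1, 0) = (3, 1, 2)
  T7 needs (3, 1, 1) <= (3, 1, 2) -> finishes; pool += (2, 2, 0) = (5, 3, 2)
  T1 needs (3, 3, 0) <= (5, 3, 2) -> finishes; pool += (0, 0, 1) = (5, 3, 3)
  T8 needs (0, 2, 3) <= (5, 3, 3) -> finishes; pool += (0, 2, 0) = (5, 5, 3)
  T6 needs (4, 2, 2) <= (5, 5, 3) -> finishes; pool += (2, 1, 1) = (7, 6, 4)
  T3 needs (2, 6, 0) <= (7, 6, 4) -> finishes; pool += (0, 2, 0) = (7, 8, 4)
  T2 needs (0, 2, 2) <= (7, 8, 4) -> finishes; pool += (1, 2, 0) = (8, 10, 4)


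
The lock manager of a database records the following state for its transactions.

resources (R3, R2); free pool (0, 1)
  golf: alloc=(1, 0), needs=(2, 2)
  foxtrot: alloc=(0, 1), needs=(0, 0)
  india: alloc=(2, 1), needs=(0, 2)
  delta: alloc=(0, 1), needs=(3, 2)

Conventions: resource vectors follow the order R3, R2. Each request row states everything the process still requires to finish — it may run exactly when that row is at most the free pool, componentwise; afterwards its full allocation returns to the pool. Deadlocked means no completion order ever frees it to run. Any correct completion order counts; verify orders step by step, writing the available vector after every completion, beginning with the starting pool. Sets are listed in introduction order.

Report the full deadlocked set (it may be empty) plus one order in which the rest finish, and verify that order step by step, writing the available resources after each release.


Nothing here is deadlocked.
Key observation: there is always a runnable process — foxtrot first — so the state unwinds completely.
A valid finishing order for the others: foxtrot, india, golf, delta. Check, step by step:
  pool = (0, 1)
  run foxtrot (needs (0, 0), free (0, 1)); after release of (0, 1) the pool is (0, 2)
  run india (needs (0, 2), free (0, 2)); after release of (2, 1) the pool is (2, 3)
  run golf (needs (2, 2), free (2, 3)); after release of (1, 0) the pool is (3, 3)
  run delta (needs (3, 2), free (3, 3)); after release of (0, 1) the pool is (3, 4)


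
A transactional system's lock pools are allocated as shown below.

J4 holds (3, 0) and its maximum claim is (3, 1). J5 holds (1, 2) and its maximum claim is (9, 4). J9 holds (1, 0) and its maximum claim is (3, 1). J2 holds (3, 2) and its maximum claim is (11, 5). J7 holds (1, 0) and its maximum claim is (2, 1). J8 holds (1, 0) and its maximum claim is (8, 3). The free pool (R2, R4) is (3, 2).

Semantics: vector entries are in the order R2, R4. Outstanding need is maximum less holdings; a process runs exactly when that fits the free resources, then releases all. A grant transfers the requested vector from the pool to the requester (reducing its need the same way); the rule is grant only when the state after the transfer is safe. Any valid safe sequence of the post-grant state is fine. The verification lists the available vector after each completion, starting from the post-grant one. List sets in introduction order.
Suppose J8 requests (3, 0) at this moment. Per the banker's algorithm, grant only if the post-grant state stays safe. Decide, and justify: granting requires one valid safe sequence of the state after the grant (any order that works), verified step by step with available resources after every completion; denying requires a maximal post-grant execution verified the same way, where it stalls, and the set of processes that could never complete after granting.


DENY — the pretend-granted state is unsafe.
Key observation: after J4, J9, J7 the pool peaks at (5, 2), and each blocked process is short somewhere: J5 on R2; J2 on R2, R4; J8 on R4.
On the post-grant state, J4, J9, J7 is a maximal run — nothing extends it. Step-by-step check:
  pool = (0, 2)
  run J4 (needs (0, 1), free (0, 2)); after release of (3, 0) the pool is (3, 2)
  run J9 (needs (2, 1), free (3, 2)); after release of (1, 0) the pool is (4, 2)
  run J7 (needs (1, 1), free (4, 2)); after release of (1, 0) the pool is (5, 2)
  J5 cannot run: need (8, 2) vs free (5, 2) (insufficient R2)
  J2 cannot run: need (8, 3) vs free (5, 2) (insufficient R2 and R4)
  J8 cannot run: need (4, 3) vs free (5, 2) (insufficient R4)
Post-grant, the permanently blocked set is J5, J2 and J8.


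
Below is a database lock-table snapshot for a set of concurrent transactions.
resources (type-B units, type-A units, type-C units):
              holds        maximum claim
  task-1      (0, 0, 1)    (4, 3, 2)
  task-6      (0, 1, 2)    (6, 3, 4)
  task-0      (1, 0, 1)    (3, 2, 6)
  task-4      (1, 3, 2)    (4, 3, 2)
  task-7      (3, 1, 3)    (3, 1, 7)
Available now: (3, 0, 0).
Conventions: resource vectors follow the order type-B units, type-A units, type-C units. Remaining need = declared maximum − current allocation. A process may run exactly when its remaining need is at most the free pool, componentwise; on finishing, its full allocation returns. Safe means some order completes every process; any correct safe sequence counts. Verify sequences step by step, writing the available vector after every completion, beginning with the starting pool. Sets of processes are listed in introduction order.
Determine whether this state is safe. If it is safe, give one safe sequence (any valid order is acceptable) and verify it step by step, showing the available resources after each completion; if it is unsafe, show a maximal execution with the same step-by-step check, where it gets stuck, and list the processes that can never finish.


The state is UNSAFE.
Key observation: after task-4, task-1 the pool peaks at (4, 3, 3), and each blocked process is short somewhere: task-6 on type-B units; task-0 on type-C units; task-7 on type-C units.
The run task-4, task-1 cannot be extended any further. Verifying each step:
  pool = (3, 0, 0)
  task-4 needs (3, 0, 0) <= (3, 0, 0) -> finishes; pool += (1, 3, 2) = (4, 3, 2)
  task-1 needs (4, 3, 1) <= (4, 3, 2) -> finishes; pool += (0, 0, 1) = (4, 3, 3)
  task-6 cannot run: need (6, 2, 2) vs free (4, 3, 3) (insufficient type-B units)
  task-0 cannot run: need (2, 2, 5) vs free (4, 3, 3) (insufficient type-C units)
  task-7 cannot run: need (0, 0, 4) vs free (4, 3, 3) (insufficient type-C units)
Permanently blocked: task-6, task-0 and task-7.


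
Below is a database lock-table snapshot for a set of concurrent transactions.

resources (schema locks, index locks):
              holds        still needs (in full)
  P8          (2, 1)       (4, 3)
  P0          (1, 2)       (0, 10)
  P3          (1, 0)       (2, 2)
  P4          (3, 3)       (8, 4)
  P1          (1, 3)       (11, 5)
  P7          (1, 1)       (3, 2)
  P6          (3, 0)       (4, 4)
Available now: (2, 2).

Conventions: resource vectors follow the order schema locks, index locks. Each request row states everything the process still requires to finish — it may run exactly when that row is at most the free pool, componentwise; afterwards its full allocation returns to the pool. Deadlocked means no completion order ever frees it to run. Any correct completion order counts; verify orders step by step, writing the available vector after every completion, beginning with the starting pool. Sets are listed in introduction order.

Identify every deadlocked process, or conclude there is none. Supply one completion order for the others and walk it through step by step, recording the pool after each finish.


No process is deadlocked.
Key observation: the pool covers P3 at once, and every later process fits after earlier releases.
A valid finishing order for the others: P3, P7, P8, P6, P4, P1, P0. Step-by-step check:
  pool = (2, 2)
  P3: need (2, 2) fits (2, 2); releases (1, 0), pool now (3, 2)
  P7: need (3, 2) fits (3, 2); releases (1, 1), pool now (4, 3)
  P8: need (4, 3) fits (4, 3); releases (2, 1), pool now (6, 4)
  P6: need (4, 4) fits (6, 4); releases (3, 0), pool now (9, 4)
  P4: need (8, 4) fits (9, 4); releases (3, 3), pool now (12, 7)
  P1: need (11, 5) fits (12, 7); releases (1, 3), pool now (13, 10)
  P0: need (0, 10) fits (13, 10); releases (1, 2), pool now (14, 12)


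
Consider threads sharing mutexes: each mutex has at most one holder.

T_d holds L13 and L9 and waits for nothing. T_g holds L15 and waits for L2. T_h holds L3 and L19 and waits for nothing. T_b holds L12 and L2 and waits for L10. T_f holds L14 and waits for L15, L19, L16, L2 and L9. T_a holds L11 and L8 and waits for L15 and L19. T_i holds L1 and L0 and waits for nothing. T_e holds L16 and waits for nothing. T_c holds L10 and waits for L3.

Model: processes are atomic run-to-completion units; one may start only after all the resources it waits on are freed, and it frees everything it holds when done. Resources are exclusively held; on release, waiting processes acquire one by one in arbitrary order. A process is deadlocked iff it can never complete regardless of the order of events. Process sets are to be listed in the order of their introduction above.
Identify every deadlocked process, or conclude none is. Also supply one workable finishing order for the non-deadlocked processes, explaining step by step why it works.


No process is deadlocked.
Key observation: every chain of waits terminates; starting from the processes that wait on nothing, all the rest unlock in turn.
The rest can finish in the order T_h, T_c, T_i, T_d, T_b, T_g, T_e, T_a, T_f.
Verifying each step:
  T_h: no waits; runs immediately, freeing L3 and L19
  T_c waits on L3 — all released -> runs and releases L10
  T_i: no waits; runs immediately, freeing L1 and L0
  T_d: no waits; runs immediately, freeing L13 and L9
  T_b waits on L10 — all released -> runs and releases L12 and L2
  T_g waits on L2 — all released -> runs and releases L15
  T_e: no waits; runs immediately, freeing L16
  T_a waits on L15 and L19 — all released -> runs and releases L11 and L8
  T_f waits on L15, L19, L16, L2 and L9 — all released -> runs and releases L14


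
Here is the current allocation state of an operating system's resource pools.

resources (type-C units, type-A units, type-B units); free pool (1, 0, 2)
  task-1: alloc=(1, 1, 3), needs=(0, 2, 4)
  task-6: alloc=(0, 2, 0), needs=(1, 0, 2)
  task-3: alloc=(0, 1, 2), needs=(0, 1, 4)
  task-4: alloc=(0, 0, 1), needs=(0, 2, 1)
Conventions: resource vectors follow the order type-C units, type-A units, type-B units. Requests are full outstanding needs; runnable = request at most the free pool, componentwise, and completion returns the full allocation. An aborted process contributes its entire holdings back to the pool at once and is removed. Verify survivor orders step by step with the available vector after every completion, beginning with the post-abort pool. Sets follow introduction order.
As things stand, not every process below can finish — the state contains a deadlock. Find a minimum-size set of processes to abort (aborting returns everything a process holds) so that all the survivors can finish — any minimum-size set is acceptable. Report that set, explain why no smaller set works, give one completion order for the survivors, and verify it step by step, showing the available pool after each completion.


The answer: abort task-3.
Key observation: task-1 had no path to completion before; after the abort of task-3 ((0, 1, 2) returned), step 3 is where it fits.
Minimality: the empty abort set fails — the state is deadlocked as it stands.
Survivors finish in the order: task-6, task-4, task-1. Step-by-step check (pool after the aborts first):
  pool = (1, 1, 4)
  task-6 needs (1, 0, 2) <= (1, 1, 4) -> finishes; pool += (0, 2, 0) = (1, 3, 4)
  task-4 needs (0, 2, 1) <= (1, 3, 4) -> finishes; pool += (0, 0, 1) = (1, 3, 5)
  task-1 needs (0, 2, 4) <= (1, 3, 5) -> finishes; pool += (1, 1, 3) = (2, 4, 8)


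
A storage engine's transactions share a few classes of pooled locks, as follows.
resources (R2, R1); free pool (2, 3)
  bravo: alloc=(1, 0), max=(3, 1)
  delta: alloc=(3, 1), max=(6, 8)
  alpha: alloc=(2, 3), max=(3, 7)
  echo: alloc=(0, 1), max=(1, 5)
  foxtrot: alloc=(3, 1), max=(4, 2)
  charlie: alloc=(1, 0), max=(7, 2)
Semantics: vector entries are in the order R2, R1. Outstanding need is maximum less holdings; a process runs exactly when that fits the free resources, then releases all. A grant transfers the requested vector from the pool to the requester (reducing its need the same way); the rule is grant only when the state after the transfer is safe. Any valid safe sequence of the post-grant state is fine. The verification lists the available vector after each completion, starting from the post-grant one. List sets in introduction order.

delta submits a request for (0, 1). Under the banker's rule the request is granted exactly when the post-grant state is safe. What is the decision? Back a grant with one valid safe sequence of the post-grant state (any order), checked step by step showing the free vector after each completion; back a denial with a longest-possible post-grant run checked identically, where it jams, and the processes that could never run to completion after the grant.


DENY: after the grant no complete ordering would exist.
Key observation: foxtrot, bravo, charlie can finish, but then (7, 3) is all there is, and the blocked group's R1 demands exceed it.
Pretend the grant happened; the run foxtrot, bravo, charlie goes as far as possible. Step-by-step check:
  pool = (2, 2)
  foxtrot: need (1, 1) fits (2, 2); releases (3, 1), pool now (5, 3)
  bravo: need (2, 1) fits (5, 3); releases (1, 0), pool now (6, 3)
  charlie: need (6, 2) fits (6, 3); releases (1, 0), pool now (7, 3)
  blocked: delta wants (3, 6), pool (7, 3) — not enough R1
  blocked: alpha wants (1, 4), pool (7, 3) — not enough R1
  blocked: echo wants (1, 4), pool (7, 3) — not enough R1
Had the request been granted, delta, alpha and echo could never finish.


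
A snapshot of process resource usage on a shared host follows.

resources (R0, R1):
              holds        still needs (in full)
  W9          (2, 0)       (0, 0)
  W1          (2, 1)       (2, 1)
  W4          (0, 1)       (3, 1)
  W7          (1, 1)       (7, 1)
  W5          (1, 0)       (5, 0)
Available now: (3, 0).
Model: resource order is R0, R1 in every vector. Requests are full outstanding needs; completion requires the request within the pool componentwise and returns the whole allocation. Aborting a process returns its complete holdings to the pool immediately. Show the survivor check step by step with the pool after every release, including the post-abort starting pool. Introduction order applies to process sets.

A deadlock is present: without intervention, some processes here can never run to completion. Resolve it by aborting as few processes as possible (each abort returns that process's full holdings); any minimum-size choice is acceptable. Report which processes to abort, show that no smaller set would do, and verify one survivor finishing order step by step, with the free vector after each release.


The answer: abort W1.
Key observation: the returned (2, 1) from W1 is what brings W4 — unrunnable before, under any order — into play at step 2.
No smaller set exists: with zero aborts the deadlock remains.
The survivors complete as W9, W4, W7, W5. Verifying each step (starting from the post-abort pool):
  pool = (5, 1)
  run W9 (needs (0, 0), free (5, 1)); after release of (2, 0) the pool is (7, 1)
  run W4 (needs (3, 1), free (7, 1)); after release of (0, 1) the pool is (7, 2)
  run W7 (needs (7, 1), free (7, 2)); after release of (1, 1) the pool is (8, 3)
  run W5 (needs (5, 0), free (8, 3)); after release of (1, 0) the pool is (9, 3)


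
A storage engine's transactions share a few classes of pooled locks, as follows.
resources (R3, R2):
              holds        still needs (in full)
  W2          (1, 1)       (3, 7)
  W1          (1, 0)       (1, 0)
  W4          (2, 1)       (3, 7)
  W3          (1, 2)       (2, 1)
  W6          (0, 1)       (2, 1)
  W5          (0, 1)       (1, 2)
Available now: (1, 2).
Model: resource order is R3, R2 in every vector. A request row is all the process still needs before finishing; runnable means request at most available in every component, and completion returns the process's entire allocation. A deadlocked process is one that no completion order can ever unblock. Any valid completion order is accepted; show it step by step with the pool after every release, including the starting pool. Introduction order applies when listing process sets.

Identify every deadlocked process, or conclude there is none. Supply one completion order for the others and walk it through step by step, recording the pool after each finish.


The deadlocked set is W2 and W4.
Key observation: after W1, W6, W5, W3 complete, (3, 6) is the best the pool ever gets, yet each leftover process wants more R2.
One completion order for the rest: W1, W6, W5, W3. Check, step by step:
  pool = (1, 2)
  run W1 (needs (1, 0), free (1, 2)); after release of (1, 0) the pool is (2, 2)
  run W6 (needs (2, 1), free (2, 2)); after release of (0, 1) the pool is (2, 3)
  run W5 (needs (1, 2), free (2, 3)); after release of (0, 1) the pool is (2, 4)
  run W3 (needs (2, 1), free (2, 4)); after release of (1, 2) the pool is (3, 6)
The blocked processes can never fit:
  blocked: W2 wants (3, 7), pool (3, 6) — not enough R2
  blocked: W4 wants (3, 7), pool (3, 6) — not enough R2


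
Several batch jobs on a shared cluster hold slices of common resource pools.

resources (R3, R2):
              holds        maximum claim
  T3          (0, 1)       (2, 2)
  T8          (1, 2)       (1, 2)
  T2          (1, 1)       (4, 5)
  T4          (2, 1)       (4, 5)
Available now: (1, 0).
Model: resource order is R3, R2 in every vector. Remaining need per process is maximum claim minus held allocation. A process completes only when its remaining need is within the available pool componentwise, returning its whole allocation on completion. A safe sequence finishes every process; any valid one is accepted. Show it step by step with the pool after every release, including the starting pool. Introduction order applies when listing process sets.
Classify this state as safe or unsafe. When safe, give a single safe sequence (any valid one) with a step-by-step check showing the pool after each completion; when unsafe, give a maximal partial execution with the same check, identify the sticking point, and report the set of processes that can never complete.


The state is UNSAFE.
Key observation: after T8, T3 complete, (2, 3) is the best the pool ever gets, yet each leftover process wants more R2.
A maximal execution: T8, T3 — then nothing else fits. Verifying each step:
  pool = (1, 0)
  T8: need (0, 0) fits (1, 0); releases (1, 2), pool now (2, 2)
  T3: need (2, 1) fits (2, 2); releases (0, 1), pool now (2, 3)
  T2 cannot run: need (3, 4) vs free (2, 3) (insufficient R3 and R2)
  T4 cannot run: need (2, 4) vs free (2, 3) (insufficient R2)
Processes that can never finish: T2 and T4.


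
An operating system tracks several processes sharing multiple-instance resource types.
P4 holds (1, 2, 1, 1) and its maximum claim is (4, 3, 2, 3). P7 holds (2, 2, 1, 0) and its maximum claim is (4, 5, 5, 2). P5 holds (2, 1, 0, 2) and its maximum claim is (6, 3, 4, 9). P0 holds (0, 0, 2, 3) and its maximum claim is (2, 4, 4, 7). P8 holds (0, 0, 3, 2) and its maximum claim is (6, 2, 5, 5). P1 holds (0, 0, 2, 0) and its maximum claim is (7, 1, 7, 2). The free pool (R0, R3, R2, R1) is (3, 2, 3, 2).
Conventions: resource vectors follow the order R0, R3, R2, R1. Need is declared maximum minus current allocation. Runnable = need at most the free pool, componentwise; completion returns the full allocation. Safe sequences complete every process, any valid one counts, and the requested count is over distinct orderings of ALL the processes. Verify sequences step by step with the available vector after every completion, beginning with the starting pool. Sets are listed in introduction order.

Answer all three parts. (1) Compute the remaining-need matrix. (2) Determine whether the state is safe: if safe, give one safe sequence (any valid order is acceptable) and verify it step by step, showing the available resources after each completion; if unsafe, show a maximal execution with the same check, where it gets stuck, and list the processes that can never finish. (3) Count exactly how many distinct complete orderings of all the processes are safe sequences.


(1) Remaining need (order R0, R3, R2, R1):
  P4: (3, 1, 1, 2)
  P7: (2, 3, 4, 2)
  P5: (4, 2, 4, 7)
  P0: (2, 4, 2, 4)
  P8: (6, 2, 2, 3)
  P1: (7, 1, 5, 2)
(2) SAFE — a valid safe sequence is P4, P7, P8, P0, P5, P1.
Key observation: the order's first zero-slack moment is P4 ((3, 1, 1, 2) needed, (3, 2, 3, 2) free — a requested resource with nothing to spare).
Step-by-step check:
  pool = (3, 2, 3, 2)
  run P4 (needs (3, 1, 1, 2), free (3, 2, 3, 2)); after release of (1, 2, 1, 1) the pool is (4, 4, 4, 3)
  run P7 (needs (2, 3, 4, 2), free (4, 4, 4, 3)); after release of (2, 2, 1, 0) the pool is (6, 6, 5, 3)
  run P8 (needs (6, 2, 2, 3), free (6, 6, 5, 3)); after release of (0, 0, 3, 2) the pool is (6, 6, 8, 5)
  run P0 (needs (2, 4, 2, 4), free (6, 6, 8, 5)); after release of (0, 0, 2, 3) the pool is (6, 6, 10, 8)
  run P5 (needs (4, 2, 4, 7), free (6, 6, 10, 8)); after release of (2, 1, 0, 2) the pool is (8, 7, 10, 10)
  run P1 (needs (7, 1, 5, 2), free (8, 7, 10, 10)); after release of (0, 0, 2, 0) the pool is (8, 7, 12, 10)
(3) Precisely 1 of the possible complete orderings is a safe sequence.


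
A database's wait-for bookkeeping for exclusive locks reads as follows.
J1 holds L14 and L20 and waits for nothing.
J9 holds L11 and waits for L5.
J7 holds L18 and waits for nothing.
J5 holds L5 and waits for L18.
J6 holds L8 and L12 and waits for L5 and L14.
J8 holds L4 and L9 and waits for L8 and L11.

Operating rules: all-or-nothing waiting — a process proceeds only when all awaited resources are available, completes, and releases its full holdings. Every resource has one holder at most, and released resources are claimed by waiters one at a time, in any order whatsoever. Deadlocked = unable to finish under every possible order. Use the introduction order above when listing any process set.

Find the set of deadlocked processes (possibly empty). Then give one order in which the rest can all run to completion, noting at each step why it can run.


No process is deadlocked.
Key observation: all waits point, directly or indirectly, at processes that can finish, so nothing is permanently blocked.
One completion order for the rest: J7, J5, J1, J6, J9, J8.
Check, step by step:
  run J7 (it waits on nothing); releases L18
  J5 waits on L18 — all released -> runs and releases L5
  run J1 (it waits on nothing); releases L14 and L20
  J6 waits on L5 and L14 — all released -> runs and releases L8 and L12
  J9 waits on L5 — all released -> runs and releases L11
  J8 waits on L8 and L11 — all released -> runs and releases L4 and L9


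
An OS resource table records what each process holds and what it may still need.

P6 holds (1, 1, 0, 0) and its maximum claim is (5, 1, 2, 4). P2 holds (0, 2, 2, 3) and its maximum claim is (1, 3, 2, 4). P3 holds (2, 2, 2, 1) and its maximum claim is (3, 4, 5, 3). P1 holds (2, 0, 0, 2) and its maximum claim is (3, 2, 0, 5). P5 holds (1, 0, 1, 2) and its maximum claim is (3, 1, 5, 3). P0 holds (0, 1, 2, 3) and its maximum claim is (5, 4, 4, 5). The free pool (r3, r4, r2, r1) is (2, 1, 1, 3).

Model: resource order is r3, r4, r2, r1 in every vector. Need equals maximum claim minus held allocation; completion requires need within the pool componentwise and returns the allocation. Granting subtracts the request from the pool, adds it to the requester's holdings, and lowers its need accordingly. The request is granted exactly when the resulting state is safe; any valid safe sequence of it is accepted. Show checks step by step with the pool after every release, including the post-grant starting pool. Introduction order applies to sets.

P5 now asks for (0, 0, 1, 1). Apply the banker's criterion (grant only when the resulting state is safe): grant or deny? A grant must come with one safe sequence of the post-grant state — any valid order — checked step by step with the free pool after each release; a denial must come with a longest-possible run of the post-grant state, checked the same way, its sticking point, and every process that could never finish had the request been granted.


GRANT: granting preserves safety; a valid post-grant sequence is P2, P1, P6, P0, P3, P5.
Key observation: with (2, 1, 0, 2) left after the transfer, P2 can run at once — the state stays safe.
Step-by-step check of the post-grant state:
  pool = (2, 1, 0, 2)
  P2 needs (1, 1, 0, 1) <= (2, 1, 0, 2) -> finishes; pool += (0, 2, 2, 3) = (2, 3, 2, 5)
  P1 needs (1, 2, 0, 3) <= (2, 3, 2, 5) -> finishes; pool += (2, 0, 0, 2) = (4, 3, 2, 7)
  P6 needs (4, 0, 2, 4) <= (4, 3, 2, 7) -> finishes; pool += (1, 1, 0, 0) = (5, 4, 2, 7)
  P0 needs (5, 3, 2, 2) <= (5, 4, 2, 7) -> finishes; pool += (0, 1, 2, 3) = (5, 5, 4, 10)
  P3 needs (1, 2, 3, 2) <= (5, 5, 4, 10) -> finishes; pool += (2, 2, 2, 1) = (7, 7, 6, 11)
  P5 needs (2, 1, 3, 0) <= (7, 7, 6, 11) -> finishes; pool += (1, 0, 2, 3) = (8, 7, 8, 14)


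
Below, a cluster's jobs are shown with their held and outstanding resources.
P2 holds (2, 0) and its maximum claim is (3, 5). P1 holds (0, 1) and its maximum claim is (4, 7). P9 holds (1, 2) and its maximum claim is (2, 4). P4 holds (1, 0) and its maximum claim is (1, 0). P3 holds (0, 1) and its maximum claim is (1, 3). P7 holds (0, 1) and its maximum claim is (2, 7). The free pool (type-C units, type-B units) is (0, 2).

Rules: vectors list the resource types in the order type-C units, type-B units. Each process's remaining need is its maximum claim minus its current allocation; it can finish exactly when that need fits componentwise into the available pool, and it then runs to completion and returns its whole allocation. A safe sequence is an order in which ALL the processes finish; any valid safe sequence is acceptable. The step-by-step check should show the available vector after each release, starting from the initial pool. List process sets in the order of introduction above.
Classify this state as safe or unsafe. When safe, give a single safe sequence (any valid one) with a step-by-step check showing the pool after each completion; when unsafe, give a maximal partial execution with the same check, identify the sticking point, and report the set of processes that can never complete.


UNSAFE.
Key observation: type-B units is the bottleneck — with P4, P3, P9, P2 done the pool holds (4, 5), short of every remaining need.
A maximal execution: P4, P3, P9, P2 — then nothing else fits. Verifying each step:
  pool = (0, 2)
  P4: need (0, 0) fits (0, 2); releases (1, 0), pool now (1, 2)
  P3: need (1, 2) fits (1, 2); releases (0, 1), pool now (1, 3)
  P9: need (1, 2) fits (1, 3); releases (1, 2), pool now (2, 5)
  P2: need (1, 5) fits (2, 5); releases (2, 0), pool now (4, 5)
  P1 still needs (4, 6) but only (4, 5) is free — short on type-B units
  P7 still needs (2, 6) but only (4, 5) is free — short on type-B units
Permanently blocked: P1 and P7.
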